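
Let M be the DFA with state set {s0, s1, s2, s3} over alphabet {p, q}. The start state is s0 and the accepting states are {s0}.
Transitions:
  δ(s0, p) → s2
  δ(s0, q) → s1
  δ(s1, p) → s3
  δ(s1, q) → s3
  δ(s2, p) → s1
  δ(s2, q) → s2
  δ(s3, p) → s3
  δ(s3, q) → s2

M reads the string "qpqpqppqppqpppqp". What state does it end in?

s1

s0 --q--> s1
s1 --p--> s3
s3 --q--> s2
s2 --p--> s1
s1 --q--> s3
s3 --p--> s3
s3 --p--> s3
s3 --q--> s2
s2 --p--> s1
s1 --p--> s3
s3 --q--> s2
s2 --p--> s1
s1 --p--> s3
s3 --p--> s3
s3 --q--> s2
s2 --p--> s1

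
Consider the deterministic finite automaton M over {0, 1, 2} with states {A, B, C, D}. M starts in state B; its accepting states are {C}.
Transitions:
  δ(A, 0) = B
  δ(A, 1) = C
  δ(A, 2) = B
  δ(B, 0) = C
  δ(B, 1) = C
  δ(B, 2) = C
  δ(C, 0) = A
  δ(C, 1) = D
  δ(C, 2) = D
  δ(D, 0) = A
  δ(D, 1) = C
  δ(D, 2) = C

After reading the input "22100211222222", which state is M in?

C

B --2--> C
C --2--> D
D --1--> C
C --0--> A
A --0--> B
B --2--> C
C --1--> D
D --1--> C
C --2--> D
D --2--> C
C --2--> D
D --2--> C
C --2--> D
D --2--> C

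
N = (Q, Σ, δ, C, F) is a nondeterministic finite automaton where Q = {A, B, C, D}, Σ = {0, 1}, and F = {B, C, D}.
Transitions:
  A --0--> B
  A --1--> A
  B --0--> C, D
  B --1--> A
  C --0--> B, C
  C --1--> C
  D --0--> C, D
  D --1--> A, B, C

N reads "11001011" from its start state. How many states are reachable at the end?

2

Start: {C}
read 1: {C}
read 1: {C}
read 0: {B, C}
read 0: {B, C, D}
read 1: {A, B, C}
read 0: {B, C, D}
read 1: {A, B, C}
read 1: {A, C}
Final reachable set {A, C} has 2 states.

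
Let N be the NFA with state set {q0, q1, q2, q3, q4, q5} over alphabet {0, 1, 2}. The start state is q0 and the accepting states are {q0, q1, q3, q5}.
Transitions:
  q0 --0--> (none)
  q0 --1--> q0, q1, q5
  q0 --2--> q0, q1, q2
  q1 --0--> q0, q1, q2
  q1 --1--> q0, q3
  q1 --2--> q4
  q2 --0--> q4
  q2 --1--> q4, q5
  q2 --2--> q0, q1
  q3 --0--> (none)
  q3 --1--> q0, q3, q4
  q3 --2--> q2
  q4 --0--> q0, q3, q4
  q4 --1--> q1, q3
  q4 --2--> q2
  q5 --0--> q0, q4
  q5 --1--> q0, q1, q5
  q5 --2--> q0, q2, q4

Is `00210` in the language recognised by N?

rejected

Start: {q0}
read 0: {}
The reachable set is empty and stays empty for the remaining 4 symbols.
Reachable ∩ accepting = {} — empty.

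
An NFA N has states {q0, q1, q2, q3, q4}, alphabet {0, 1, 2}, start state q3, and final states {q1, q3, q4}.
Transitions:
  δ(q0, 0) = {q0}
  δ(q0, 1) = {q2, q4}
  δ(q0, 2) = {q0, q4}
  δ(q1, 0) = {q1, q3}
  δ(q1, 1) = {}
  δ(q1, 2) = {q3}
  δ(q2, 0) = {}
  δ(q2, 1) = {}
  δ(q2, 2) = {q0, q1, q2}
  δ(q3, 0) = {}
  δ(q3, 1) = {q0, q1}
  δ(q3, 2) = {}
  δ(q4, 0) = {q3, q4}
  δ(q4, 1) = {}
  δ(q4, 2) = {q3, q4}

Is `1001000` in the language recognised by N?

Start: {q3}
read 1: {q0, q1}
read 0: {q0, q1, q3}
read 0: {q0, q1, q3}
read 1: {q0, q1, q2, q4}
read 0: {q0, q1, q3, q4}
read 0: {q0, q1, q3, q4}
read 0: {q0, q1, q3, q4}
Reachable ∩ accepting = {q1, q3, q4} — nonempty.

accepted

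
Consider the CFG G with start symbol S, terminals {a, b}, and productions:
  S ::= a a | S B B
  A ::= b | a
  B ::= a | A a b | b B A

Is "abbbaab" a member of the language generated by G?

no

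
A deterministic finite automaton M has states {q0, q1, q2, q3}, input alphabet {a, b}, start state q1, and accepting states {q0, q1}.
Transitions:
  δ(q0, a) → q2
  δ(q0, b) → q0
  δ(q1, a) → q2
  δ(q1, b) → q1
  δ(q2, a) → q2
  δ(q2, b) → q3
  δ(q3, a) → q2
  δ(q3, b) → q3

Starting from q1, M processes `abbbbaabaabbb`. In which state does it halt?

q3

q1 --a--> q2
q2 --b--> q3
q3 --b--> q3
q3 --b--> q3
q3 --b--> q3
q3 --a--> q2
q2 --a--> q2
q2 --b--> q3
q3 --a--> q2
q2 --a--> q2
q2 --b--> q3
q3 --b--> q3
q3 --b--> q3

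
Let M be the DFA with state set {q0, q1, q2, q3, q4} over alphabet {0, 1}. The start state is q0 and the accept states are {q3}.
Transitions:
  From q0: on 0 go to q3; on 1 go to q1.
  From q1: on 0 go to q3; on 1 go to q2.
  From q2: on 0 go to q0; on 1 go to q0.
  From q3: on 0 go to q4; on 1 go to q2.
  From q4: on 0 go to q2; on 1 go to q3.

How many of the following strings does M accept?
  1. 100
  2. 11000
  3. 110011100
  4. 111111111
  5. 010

100: rejected
11000: rejected
110011100: rejected
111111111: rejected
010: rejected

0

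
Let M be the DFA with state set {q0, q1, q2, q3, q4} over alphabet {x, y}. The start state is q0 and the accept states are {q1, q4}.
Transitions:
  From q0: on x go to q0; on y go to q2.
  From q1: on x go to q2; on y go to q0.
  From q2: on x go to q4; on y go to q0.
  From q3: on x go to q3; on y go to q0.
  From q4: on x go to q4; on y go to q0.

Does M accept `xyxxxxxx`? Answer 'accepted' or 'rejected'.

accepted

q0 --x--> q0
q0 --y--> q2
q2 --x--> q4
q4 --x--> q4
q4 --x--> q4
q4 --x--> q4
q4 --x--> q4
q4 --x--> q4
End in state q4, which is an accepting state.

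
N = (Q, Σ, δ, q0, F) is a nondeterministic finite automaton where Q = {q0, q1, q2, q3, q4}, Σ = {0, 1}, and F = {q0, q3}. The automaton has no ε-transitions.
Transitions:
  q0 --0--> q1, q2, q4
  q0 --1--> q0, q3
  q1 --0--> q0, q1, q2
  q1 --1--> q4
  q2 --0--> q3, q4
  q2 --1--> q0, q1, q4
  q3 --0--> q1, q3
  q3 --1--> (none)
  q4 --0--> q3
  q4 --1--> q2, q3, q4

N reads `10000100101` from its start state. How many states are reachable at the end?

Start: {q0}
read 1: {q0, q3}
read 0: {q1, q2, q3, q4}
read 0: {q0, q1, q2, q3, q4}
read 0: {q0, q1, q2, q3, q4}
read 0: {q0, q1, q2, q3, q4}
read 1: {q0, q1, q2, q3, q4}
read 0: {q0, q1, q2, q3, q4}
read 0: {q0, q1, q2, q3, q4}
read 1: {q0, q1, q2, q3, q4}
read 0: {q0, q1, q2, q3, q4}
read 1: {q0, q1, q2, q3, q4}
Final reachable set {q0, q1, q2, q3, q4} has 5 states.

5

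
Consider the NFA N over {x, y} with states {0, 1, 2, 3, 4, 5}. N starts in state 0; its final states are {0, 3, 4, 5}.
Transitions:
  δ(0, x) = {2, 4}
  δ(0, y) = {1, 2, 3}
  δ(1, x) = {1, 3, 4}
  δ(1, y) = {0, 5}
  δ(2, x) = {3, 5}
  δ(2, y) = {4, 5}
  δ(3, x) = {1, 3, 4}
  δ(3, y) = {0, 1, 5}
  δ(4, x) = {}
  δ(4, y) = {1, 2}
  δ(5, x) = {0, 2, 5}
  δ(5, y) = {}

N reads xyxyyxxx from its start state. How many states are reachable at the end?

Start: {0}
read x: {2, 4}
read y: {1, 2, 4, 5}
read x: {0, 1, 2, 3, 4, 5}
read y: {0, 1, 2, 3, 4, 5}
read y: {0, 1, 2, 3, 4, 5}
read x: {0, 1, 2, 3, 4, 5}
read x: {0, 1, 2, 3, 4, 5}
read x: {0, 1, 2, 3, 4, 5}
Final reachable set {0, 1, 2, 3, 4, 5} has 6 states.

6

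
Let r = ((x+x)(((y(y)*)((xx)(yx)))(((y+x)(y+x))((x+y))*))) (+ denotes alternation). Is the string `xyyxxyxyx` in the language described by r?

Split as x·yyxxyxyx: (x+x) matches x and (((y(y)*)((xx)(yx)))(((y+x)(y+x))((x+y))*)) matches yyxxyxyx.

yes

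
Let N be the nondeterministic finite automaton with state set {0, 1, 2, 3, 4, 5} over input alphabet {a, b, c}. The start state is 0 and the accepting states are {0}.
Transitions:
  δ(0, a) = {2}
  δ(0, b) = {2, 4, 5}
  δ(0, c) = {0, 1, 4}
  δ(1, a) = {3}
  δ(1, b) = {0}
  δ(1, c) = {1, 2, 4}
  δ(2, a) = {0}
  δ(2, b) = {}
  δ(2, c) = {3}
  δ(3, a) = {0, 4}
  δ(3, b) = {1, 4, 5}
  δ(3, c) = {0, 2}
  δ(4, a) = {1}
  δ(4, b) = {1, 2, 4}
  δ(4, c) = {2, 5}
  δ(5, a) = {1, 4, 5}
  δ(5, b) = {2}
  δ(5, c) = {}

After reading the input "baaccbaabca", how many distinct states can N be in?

6

Start: {0}
read b: {2, 4, 5}
read a: {0, 1, 4, 5}
read a: {1, 2, 3, 4, 5}
read c: {0, 1, 2, 3, 4, 5}
read c: {0, 1, 2, 3, 4, 5}
read b: {0, 1, 2, 4, 5}
read a: {0, 1, 2, 3, 4, 5}
read a: {0, 1, 2, 3, 4, 5}
read b: {0, 1, 2, 4, 5}
read c: {0, 1, 2, 3, 4, 5}
read a: {0, 1, 2, 3, 4, 5}
Final reachable set {0, 1, 2, 3, 4, 5} has 6 states.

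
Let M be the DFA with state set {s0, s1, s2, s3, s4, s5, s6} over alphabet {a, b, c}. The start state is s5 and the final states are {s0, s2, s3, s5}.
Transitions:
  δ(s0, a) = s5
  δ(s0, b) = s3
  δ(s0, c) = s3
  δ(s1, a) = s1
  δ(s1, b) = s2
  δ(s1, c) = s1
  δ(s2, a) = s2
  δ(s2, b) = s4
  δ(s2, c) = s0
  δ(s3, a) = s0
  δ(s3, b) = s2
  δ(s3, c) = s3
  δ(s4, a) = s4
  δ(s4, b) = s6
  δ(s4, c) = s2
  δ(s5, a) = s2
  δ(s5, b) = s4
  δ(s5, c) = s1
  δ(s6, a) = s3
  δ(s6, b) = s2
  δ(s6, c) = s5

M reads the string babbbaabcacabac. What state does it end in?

s2

s5 --b--> s4
s4 --a--> s4
s4 --b--> s6
s6 --b--> s2
s2 --b--> s4
s4 --a--> s4
s4 --a--> s4
s4 --b--> s6
s6 --c--> s5
s5 --a--> s2
s2 --c--> s0
s0 --a--> s5
s5 --b--> s4
s4 --a--> s4
s4 --c--> s2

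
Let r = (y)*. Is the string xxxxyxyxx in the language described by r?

xxxxyxyxx cannot be split into zero or more pieces each matching y.

no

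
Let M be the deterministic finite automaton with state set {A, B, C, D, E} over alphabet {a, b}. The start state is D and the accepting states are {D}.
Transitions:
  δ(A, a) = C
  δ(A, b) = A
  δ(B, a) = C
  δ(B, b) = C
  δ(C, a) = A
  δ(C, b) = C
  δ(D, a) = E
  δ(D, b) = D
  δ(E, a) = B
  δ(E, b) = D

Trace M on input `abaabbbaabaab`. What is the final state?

D --a--> E
E --b--> D
D --a--> E
E --a--> B
B --b--> C
C --b--> C
C --b--> C
C --a--> A
A --a--> C
C --b--> C
C --a--> A
A --a--> C
C --b--> C

C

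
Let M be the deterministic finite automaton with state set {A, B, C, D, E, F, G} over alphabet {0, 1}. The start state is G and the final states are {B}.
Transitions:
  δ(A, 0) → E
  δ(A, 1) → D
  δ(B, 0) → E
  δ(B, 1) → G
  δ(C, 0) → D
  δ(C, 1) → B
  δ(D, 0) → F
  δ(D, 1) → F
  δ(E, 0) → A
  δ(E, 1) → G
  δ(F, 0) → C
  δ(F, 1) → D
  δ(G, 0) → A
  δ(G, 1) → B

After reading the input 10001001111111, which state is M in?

G

G --1--> B
B --0--> E
E --0--> A
A --0--> E
E --1--> G
G --0--> A
A --0--> E
E --1--> G
G --1--> B
B --1--> G
G --1--> B
B --1--> G
G --1--> B
B --1--> G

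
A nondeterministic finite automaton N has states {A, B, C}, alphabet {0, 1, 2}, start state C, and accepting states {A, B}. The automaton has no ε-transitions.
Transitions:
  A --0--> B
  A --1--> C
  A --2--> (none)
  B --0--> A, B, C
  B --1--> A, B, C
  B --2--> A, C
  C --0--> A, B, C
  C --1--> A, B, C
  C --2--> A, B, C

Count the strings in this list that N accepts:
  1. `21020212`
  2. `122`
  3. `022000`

3

`21020212`: accepted
`122`: accepted
`022000`: accepted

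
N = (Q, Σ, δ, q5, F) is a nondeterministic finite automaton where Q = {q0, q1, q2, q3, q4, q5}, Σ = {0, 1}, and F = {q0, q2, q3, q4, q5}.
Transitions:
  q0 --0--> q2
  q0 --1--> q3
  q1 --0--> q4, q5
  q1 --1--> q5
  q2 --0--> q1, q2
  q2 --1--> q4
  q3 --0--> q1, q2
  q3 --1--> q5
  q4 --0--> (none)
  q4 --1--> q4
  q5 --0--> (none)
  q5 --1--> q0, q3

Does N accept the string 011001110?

rejected

Start: {q5}
read 0: {}
The reachable set is empty and stays empty for the remaining 8 symbols.
Reachable ∩ accepting = {} — empty.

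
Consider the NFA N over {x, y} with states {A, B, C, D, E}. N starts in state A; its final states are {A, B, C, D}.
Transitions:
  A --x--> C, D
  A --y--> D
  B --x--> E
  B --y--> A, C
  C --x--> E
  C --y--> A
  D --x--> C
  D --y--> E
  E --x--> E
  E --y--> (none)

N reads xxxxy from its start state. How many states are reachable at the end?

0

Start: {A}
read x: {C, D}
read x: {C, E}
read x: {E}
read x: {E}
read y: {}
Final reachable set {} has 0 states.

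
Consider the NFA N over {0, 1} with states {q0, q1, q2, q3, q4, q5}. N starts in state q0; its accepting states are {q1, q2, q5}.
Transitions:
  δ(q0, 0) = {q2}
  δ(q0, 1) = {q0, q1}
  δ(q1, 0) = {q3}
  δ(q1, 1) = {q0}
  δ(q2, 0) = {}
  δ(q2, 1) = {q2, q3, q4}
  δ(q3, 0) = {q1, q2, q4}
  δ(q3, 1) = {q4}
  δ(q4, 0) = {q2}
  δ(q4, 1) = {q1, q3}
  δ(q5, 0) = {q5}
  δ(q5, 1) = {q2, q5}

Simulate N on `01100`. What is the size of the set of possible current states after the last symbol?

4

Start: {q0}
read 0: {q2}
read 1: {q2, q3, q4}
read 1: {q1, q2, q3, q4}
read 0: {q1, q2, q3, q4}
read 0: {q1, q2, q3, q4}
Final reachable set {q1, q2, q3, q4} has 4 states.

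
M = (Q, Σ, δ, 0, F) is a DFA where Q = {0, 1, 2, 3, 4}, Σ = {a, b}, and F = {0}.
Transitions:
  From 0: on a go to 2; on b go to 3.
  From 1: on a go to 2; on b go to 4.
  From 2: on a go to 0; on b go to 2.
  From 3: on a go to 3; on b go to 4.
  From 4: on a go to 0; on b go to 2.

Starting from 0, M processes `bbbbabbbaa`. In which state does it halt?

2

0 --b--> 3
3 --b--> 4
4 --b--> 2
2 --b--> 2
2 --a--> 0
0 --b--> 3
3 --b--> 4
4 --b--> 2
2 --a--> 0
0 --a--> 2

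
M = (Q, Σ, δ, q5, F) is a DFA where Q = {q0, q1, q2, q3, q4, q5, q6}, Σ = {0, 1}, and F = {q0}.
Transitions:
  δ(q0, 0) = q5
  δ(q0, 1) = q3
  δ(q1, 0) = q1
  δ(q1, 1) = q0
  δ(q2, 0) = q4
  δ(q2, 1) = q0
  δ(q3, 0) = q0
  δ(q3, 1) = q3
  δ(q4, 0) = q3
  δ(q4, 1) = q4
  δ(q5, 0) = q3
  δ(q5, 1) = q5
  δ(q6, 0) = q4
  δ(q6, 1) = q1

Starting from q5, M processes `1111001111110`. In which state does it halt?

q0

q5 --1--> q5
q5 --1--> q5
q5 --1--> q5
q5 --1--> q5
q5 --0--> q3
q3 --0--> q0
q0 --1--> q3
q3 --1--> q3
q3 --1--> q3
q3 --1--> q3
q3 --1--> q3
q3 --1--> q3
q3 --0--> q0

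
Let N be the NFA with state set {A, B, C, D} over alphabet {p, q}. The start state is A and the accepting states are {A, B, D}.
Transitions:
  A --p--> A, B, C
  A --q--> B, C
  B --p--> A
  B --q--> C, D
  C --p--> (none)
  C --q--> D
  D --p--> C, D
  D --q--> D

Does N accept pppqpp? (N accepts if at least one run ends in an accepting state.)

Start: {A}
read p: {A, B, C}
read p: {A, B, C}
read p: {A, B, C}
read q: {B, C, D}
read p: {A, C, D}
read p: {A, B, C, D}
Reachable ∩ accepting = {A, B, D} — nonempty.

accepted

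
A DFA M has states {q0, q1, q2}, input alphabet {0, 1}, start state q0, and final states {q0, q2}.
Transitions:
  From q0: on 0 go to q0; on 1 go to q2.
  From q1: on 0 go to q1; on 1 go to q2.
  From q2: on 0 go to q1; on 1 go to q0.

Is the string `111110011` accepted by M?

accepted

q0 --1--> q2
q2 --1--> q0
q0 --1--> q2
q2 --1--> q0
q0 --1--> q2
q2 --0--> q1
q1 --0--> q1
q1 --1--> q2
q2 --1--> q0
End in state q0, which is an accepting state.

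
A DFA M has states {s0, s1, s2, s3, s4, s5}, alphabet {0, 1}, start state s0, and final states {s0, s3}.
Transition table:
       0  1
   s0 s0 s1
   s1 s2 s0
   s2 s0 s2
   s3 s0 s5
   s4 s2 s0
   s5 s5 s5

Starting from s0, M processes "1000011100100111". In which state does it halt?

s1

s0 --1--> s1
s1 --0--> s2
s2 --0--> s0
s0 --0--> s0
s0 --0--> s0
s0 --1--> s1
s1 --1--> s0
s0 --1--> s1
s1 --0--> s2
s2 --0--> s0
s0 --1--> s1
s1 --0--> s2
s2 --0--> s0
s0 --1--> s1
s1 --1--> s0
s0 --1--> s1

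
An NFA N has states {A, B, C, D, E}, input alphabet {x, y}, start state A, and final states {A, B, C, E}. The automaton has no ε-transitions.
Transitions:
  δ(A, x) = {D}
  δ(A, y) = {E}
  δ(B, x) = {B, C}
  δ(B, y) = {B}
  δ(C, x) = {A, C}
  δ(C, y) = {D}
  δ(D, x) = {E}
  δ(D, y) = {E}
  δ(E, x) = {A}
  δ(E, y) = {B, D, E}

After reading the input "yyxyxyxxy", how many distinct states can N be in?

Start: {A}
read y: {E}
read y: {B, D, E}
read x: {A, B, C, E}
read y: {B, D, E}
read x: {A, B, C, E}
read y: {B, D, E}
read x: {A, B, C, E}
read x: {A, B, C, D}
read y: {B, D, E}
Final reachable set {B, D, E} has 3 states.

3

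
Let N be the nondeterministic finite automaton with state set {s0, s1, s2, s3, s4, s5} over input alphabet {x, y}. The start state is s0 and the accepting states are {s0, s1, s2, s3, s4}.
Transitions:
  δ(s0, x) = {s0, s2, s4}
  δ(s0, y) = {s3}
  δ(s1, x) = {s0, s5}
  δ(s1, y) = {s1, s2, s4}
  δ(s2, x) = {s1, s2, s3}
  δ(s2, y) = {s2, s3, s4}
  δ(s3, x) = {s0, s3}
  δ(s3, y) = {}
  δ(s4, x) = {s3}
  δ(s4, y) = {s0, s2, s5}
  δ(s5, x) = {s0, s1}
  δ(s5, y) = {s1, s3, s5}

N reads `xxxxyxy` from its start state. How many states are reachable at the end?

Start: {s0}
read x: {s0, s2, s4}
read x: {s0, s1, s2, s3, s4}
read x: {s0, s1, s2, s3, s4, s5}
read x: {s0, s1, s2, s3, s4, s5}
read y: {s0, s1, s2, s3, s4, s5}
read x: {s0, s1, s2, s3, s4, s5}
read y: {s0, s1, s2, s3, s4, s5}
Final reachable set {s0, s1, s2, s3, s4, s5} has 6 states.

6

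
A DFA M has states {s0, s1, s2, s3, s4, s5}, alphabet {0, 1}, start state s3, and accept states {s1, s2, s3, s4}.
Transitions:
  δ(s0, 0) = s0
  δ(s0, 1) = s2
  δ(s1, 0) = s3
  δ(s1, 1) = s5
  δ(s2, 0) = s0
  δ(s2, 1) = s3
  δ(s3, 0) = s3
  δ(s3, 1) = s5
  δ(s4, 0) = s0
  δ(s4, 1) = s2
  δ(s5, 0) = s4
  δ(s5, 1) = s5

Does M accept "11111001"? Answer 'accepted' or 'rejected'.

s3 --1--> s5
s5 --1--> s5
s5 --1--> s5
s5 --1--> s5
s5 --1--> s5
s5 --0--> s4
s4 --0--> s0
s0 --1--> s2
End in state s2, which is an accepting state.

accepted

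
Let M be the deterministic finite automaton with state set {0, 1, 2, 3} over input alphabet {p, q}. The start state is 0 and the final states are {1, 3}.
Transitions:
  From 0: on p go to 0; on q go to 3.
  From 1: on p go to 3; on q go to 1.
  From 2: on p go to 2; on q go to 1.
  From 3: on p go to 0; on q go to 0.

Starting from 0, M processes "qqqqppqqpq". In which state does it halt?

3

0 --q--> 3
3 --q--> 0
0 --q--> 3
3 --q--> 0
0 --p--> 0
0 --p--> 0
0 --q--> 3
3 --q--> 0
0 --p--> 0
0 --q--> 3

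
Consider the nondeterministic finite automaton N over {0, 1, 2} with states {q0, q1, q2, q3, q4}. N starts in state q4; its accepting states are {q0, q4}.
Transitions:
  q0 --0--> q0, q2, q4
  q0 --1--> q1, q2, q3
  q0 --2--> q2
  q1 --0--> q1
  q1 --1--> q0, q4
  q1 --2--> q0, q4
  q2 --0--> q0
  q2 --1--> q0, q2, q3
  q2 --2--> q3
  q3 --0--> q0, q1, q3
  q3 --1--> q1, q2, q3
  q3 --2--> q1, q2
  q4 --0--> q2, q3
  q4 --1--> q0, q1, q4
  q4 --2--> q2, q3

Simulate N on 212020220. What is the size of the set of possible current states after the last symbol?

5

Start: {q4}
read 2: {q2, q3}
read 1: {q0, q1, q2, q3}
read 2: {q0, q1, q2, q3, q4}
read 0: {q0, q1, q2, q3, q4}
read 2: {q0, q1, q2, q3, q4}
read 0: {q0, q1, q2, q3, q4}
read 2: {q0, q1, q2, q3, q4}
read 2: {q0, q1, q2, q3, q4}
read 0: {q0, q1, q2, q3, q4}
Final reachable set {q0, q1, q2, q3, q4} has 5 states.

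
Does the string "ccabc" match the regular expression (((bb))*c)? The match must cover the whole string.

No split of ccabc into u·v has ((bb))* matching u and c matching v.

no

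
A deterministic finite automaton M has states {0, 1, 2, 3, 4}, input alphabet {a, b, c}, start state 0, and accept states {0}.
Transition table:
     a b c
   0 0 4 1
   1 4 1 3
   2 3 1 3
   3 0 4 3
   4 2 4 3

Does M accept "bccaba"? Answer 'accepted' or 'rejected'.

0 --b--> 4
4 --c--> 3
3 --c--> 3
3 --a--> 0
0 --b--> 4
4 --a--> 2
End in state 2, which is not an accepting state.

rejected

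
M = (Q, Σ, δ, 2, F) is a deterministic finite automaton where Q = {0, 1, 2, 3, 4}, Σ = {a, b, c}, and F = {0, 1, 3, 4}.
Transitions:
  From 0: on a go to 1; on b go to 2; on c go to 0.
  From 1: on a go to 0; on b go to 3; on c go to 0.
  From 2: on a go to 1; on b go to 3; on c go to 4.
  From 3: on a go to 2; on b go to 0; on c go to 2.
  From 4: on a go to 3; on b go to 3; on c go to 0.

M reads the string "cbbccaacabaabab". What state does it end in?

2 --c--> 4
4 --b--> 3
3 --b--> 0
0 --c--> 0
0 --c--> 0
0 --a--> 1
1 --a--> 0
0 --c--> 0
0 --a--> 1
1 --b--> 3
3 --a--> 2
2 --a--> 1
1 --b--> 3
3 --a--> 2
2 --b--> 3

3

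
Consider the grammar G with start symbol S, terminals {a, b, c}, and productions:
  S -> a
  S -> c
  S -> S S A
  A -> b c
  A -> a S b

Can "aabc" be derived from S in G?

yes

S ⇒ SSA ⇒ aSA ⇒ aaA ⇒ aabc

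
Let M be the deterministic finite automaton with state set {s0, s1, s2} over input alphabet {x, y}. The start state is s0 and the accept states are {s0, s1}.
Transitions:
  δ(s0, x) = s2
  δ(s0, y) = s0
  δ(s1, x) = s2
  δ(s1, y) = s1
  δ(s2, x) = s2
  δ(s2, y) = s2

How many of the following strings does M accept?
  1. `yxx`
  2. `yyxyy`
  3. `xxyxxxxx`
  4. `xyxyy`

0

`yxx`: rejected
`yyxyy`: rejected
`xxyxxxxx`: rejected
`xyxyy`: rejected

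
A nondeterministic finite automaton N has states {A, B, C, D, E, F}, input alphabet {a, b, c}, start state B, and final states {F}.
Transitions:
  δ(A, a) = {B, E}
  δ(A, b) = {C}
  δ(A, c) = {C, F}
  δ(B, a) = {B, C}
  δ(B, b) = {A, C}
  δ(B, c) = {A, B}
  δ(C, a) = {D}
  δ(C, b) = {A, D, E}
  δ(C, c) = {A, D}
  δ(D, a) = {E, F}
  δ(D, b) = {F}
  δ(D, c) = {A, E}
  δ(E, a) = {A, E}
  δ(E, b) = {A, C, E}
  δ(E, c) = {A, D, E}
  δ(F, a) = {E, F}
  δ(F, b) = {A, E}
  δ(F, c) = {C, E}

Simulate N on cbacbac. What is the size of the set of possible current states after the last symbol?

6

Start: {B}
read c: {A, B}
read b: {A, C}
read a: {B, D, E}
read c: {A, B, D, E}
read b: {A, C, E, F}
read a: {A, B, D, E, F}
read c: {A, B, C, D, E, F}
Final reachable set {A, B, C, D, E, F} has 6 states.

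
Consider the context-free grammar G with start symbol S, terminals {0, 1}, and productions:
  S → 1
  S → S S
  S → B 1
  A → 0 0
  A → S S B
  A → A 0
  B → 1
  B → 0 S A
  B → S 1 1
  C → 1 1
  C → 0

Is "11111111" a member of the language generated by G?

yes

S ⇒ SS ⇒ 1S ⇒ 1SS ⇒ 1B1S ⇒ 1S111S ⇒ 1SS111S ⇒ 11S111S ⇒ 11SS111S ⇒ 111S111S ⇒ 1111111S ⇒ 11111111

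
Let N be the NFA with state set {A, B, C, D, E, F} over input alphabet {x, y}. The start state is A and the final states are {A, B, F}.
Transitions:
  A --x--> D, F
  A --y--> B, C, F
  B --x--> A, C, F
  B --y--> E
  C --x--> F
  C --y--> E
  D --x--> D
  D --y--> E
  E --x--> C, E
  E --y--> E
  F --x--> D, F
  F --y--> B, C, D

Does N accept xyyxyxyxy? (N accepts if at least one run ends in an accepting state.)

Start: {A}
read x: {D, F}
read y: {B, C, D, E}
read y: {E}
read x: {C, E}
read y: {E}
read x: {C, E}
read y: {E}
read x: {C, E}
read y: {E}
Reachable ∩ accepting = {} — empty.

rejected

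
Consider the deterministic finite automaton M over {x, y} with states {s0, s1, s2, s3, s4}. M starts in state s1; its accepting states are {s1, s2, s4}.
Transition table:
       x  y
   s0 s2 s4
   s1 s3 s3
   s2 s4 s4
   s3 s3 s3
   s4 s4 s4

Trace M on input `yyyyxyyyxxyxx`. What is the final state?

s3

s1 --y--> s3
s3 --y--> s3
s3 --y--> s3
s3 --y--> s3
s3 --x--> s3
s3 --y--> s3
s3 --y--> s3
s3 --y--> s3
s3 --x--> s3
s3 --x--> s3
s3 --y--> s3
s3 --x--> s3
s3 --x--> s3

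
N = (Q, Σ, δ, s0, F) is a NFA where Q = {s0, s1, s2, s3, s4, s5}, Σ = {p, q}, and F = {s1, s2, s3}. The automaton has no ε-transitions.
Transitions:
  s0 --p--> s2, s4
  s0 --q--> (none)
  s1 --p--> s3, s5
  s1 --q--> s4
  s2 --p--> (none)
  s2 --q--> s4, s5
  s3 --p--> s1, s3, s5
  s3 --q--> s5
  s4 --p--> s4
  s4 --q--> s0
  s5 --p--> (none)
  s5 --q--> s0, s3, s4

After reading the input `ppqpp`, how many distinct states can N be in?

1

Start: {s0}
read p: {s2, s4}
read p: {s4}
read q: {s0}
read p: {s2, s4}
read p: {s4}
Final reachable set {s4} has 1 state.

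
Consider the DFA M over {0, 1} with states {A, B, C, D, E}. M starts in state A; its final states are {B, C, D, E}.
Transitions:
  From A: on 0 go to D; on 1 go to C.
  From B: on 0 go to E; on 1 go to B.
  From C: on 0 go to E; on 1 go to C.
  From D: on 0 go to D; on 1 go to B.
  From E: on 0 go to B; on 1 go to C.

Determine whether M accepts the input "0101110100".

A --0--> D
D --1--> B
B --0--> E
E --1--> C
C --1--> C
C --1--> C
C --0--> E
E --1--> C
C --0--> E
E --0--> B
End in state B, which is an accepting state.

accepted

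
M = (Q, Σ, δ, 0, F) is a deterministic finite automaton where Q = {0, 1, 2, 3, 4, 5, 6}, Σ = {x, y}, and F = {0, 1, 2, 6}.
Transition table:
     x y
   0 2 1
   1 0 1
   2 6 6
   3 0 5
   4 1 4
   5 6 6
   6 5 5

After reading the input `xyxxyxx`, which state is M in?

0 --x--> 2
2 --y--> 6
6 --x--> 5
5 --x--> 6
6 --y--> 5
5 --x--> 6
6 --x--> 5

5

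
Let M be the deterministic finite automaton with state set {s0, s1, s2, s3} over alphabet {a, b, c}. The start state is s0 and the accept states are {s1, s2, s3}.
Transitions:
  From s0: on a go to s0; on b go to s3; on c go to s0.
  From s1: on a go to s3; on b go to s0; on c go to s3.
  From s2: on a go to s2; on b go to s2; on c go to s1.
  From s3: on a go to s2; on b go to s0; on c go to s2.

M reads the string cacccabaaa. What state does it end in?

s2

s0 --c--> s0
s0 --a--> s0
s0 --c--> s0
s0 --c--> s0
s0 --c--> s0
s0 --a--> s0
s0 --b--> s3
s3 --a--> s2
s2 --a--> s2
s2 --a--> s2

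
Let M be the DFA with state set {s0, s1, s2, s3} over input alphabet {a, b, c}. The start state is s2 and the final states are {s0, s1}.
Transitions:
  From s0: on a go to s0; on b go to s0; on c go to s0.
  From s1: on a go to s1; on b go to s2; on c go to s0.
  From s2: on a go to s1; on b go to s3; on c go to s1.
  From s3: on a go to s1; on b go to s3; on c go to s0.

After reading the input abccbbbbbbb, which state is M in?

s2 --a--> s1
s1 --b--> s2
s2 --c--> s1
s1 --c--> s0
s0 --b--> s0
s0 --b--> s0
s0 --b--> s0
s0 --b--> s0
s0 --b--> s0
s0 --b--> s0
s0 --b--> s0

s0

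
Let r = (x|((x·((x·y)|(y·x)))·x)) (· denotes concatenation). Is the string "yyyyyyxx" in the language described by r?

no

Neither x nor ((x·((x·y)|(y·x)))·x) matches yyyyyyxx.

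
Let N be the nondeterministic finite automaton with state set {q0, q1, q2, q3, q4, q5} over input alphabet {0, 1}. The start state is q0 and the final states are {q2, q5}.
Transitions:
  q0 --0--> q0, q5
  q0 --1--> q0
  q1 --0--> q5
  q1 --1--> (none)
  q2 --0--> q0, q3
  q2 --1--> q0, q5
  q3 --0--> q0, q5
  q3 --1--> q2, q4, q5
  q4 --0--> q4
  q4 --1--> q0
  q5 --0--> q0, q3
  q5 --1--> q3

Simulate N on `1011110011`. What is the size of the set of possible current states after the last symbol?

5

Start: {q0}
read 1: {q0}
read 0: {q0, q5}
read 1: {q0, q3}
read 1: {q0, q2, q4, q5}
read 1: {q0, q3, q5}
read 1: {q0, q2, q3, q4, q5}
read 0: {q0, q3, q4, q5}
read 0: {q0, q3, q4, q5}
read 1: {q0, q2, q3, q4, q5}
read 1: {q0, q2, q3, q4, q5}
Final reachable set {q0, q2, q3, q4, q5} has 5 states.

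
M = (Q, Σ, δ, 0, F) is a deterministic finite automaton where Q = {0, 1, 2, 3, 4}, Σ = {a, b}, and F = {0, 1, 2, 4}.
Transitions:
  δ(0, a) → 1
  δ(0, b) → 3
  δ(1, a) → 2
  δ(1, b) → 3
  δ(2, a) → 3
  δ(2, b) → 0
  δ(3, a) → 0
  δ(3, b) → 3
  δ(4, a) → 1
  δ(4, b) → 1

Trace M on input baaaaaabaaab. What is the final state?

0 --b--> 3
3 --a--> 0
0 --a--> 1
1 --a--> 2
2 --a--> 3
3 --a--> 0
0 --a--> 1
1 --b--> 3
3 --a--> 0
0 --a--> 1
1 --a--> 2
2 --b--> 0

0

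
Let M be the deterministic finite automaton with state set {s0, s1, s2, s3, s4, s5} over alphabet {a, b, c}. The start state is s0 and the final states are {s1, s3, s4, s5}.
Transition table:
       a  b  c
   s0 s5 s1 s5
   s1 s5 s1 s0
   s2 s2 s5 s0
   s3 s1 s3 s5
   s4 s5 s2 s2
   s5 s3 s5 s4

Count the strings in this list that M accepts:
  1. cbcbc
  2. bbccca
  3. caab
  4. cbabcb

cbcbc: rejected
bbccca: accepted
caab: accepted
cbabcb: accepted

3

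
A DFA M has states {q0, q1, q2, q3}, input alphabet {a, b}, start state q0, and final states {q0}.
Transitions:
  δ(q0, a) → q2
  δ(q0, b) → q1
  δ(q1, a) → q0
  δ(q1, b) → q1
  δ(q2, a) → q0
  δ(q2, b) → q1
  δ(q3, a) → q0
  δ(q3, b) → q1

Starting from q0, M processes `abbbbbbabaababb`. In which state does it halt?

q1

q0 --a--> q2
q2 --b--> q1
q1 --b--> q1
q1 --b--> q1
q1 --b--> q1
q1 --b--> q1
q1 --b--> q1
q1 --a--> q0
q0 --b--> q1
q1 --a--> q0
q0 --a--> q2
q2 --b--> q1
q1 --a--> q0
q0 --b--> q1
q1 --b--> q1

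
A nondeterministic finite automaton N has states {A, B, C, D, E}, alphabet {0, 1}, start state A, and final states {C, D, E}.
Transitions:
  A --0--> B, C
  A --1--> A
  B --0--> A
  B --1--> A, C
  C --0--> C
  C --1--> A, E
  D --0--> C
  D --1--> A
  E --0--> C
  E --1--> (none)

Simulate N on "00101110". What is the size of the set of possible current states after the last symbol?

Start: {A}
read 0: {B, C}
read 0: {A, C}
read 1: {A, E}
read 0: {B, C}
read 1: {A, C, E}
read 1: {A, E}
read 1: {A}
read 0: {B, C}
Final reachable set {B, C} has 2 states.

2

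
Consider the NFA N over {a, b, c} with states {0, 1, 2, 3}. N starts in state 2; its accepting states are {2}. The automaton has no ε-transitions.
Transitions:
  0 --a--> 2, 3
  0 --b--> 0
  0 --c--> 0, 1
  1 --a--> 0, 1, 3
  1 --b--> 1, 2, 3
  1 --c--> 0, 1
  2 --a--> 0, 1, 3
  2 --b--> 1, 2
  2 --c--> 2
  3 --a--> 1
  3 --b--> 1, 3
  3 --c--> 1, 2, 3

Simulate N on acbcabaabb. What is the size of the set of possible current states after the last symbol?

4

Start: {2}
read a: {0, 1, 3}
read c: {0, 1, 2, 3}
read b: {0, 1, 2, 3}
read c: {0, 1, 2, 3}
read a: {0, 1, 2, 3}
read b: {0, 1, 2, 3}
read a: {0, 1, 2, 3}
read a: {0, 1, 2, 3}
read b: {0, 1, 2, 3}
read b: {0, 1, 2, 3}
Final reachable set {0, 1, 2, 3} has 4 states.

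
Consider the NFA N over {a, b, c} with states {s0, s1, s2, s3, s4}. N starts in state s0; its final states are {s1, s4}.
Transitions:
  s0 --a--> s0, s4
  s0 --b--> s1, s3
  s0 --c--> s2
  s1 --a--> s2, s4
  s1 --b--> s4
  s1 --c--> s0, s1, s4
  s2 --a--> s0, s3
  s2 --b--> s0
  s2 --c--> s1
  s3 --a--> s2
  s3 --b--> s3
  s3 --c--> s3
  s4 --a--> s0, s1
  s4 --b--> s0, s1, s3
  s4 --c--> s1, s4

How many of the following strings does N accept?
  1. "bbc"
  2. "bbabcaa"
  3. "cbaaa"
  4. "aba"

4

"bbc": accepted
"bbabcaa": accepted
"cbaaa": accepted
"aba": accepted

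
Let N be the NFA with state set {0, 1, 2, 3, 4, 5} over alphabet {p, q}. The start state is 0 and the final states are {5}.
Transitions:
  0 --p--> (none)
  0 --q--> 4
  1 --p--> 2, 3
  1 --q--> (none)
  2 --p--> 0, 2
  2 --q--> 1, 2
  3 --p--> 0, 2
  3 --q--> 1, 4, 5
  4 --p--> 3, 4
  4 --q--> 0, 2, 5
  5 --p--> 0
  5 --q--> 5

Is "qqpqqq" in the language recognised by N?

accepted

Start: {0}
read q: {4}
read q: {0, 2, 5}
read p: {0, 2}
read q: {1, 2, 4}
read q: {0, 1, 2, 5}
read q: {1, 2, 4, 5}
Reachable ∩ accepting = {5} — nonempty.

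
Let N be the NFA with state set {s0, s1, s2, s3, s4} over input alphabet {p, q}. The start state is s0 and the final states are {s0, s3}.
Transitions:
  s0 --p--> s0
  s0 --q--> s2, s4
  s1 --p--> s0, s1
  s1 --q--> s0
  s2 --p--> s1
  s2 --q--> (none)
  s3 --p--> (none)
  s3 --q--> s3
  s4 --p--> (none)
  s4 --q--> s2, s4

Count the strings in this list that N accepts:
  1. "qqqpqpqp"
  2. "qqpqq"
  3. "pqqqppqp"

1

"qqqpqpqp": rejected
"qqpqq": rejected
"pqqqppqp": accepted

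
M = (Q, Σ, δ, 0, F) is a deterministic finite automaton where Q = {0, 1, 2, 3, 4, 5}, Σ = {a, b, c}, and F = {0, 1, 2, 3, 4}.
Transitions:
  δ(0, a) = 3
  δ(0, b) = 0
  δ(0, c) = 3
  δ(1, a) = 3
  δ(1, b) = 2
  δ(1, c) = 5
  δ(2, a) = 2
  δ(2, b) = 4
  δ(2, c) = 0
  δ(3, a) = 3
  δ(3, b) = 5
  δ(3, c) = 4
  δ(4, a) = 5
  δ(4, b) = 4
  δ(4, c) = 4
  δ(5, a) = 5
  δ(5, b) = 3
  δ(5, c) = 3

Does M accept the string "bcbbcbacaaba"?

rejected

0 --b--> 0
0 --c--> 3
3 --b--> 5
5 --b--> 3
3 --c--> 4
4 --b--> 4
4 --a--> 5
5 --c--> 3
3 --a--> 3
3 --a--> 3
3 --b--> 5
5 --a--> 5
End in state 5, which is not an accepting state.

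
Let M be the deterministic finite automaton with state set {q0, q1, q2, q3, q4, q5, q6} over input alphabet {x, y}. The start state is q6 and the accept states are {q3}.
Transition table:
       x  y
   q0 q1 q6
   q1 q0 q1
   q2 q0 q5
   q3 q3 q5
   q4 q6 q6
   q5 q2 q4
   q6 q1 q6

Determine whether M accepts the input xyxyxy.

q6 --x--> q1
q1 --y--> q1
q1 --x--> q0
q0 --y--> q6
q6 --x--> q1
q1 --y--> q1
End in state q1, which is not an accepting state.

rejected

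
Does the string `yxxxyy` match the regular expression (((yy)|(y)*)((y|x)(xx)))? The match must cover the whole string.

no

No split of yxxxyy into u·v has ((yy)|(y)*) matching u and ((y|x)(xx)) matching v.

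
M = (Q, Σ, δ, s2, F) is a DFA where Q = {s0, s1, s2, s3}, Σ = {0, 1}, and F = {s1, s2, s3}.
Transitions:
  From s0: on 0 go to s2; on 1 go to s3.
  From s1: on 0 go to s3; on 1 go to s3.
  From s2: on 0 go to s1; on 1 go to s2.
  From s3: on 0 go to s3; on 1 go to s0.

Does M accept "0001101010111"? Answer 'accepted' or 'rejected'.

accepted

s2 --0--> s1
s1 --0--> s3
s3 --0--> s3
s3 --1--> s0
s0 --1--> s3
s3 --0--> s3
s3 --1--> s0
s0 --0--> s2
s2 --1--> s2
s2 --0--> s1
s1 --1--> s3
s3 --1--> s0
s0 --1--> s3
End in state s3, which is an accepting state.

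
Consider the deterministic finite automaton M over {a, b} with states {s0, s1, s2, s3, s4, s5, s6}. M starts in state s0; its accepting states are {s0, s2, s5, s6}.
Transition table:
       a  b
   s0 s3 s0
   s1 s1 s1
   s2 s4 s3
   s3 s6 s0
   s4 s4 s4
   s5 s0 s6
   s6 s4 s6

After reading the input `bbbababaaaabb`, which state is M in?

s4

s0 --b--> s0
s0 --b--> s0
s0 --b--> s0
s0 --a--> s3
s3 --b--> s0
s0 --a--> s3
s3 --b--> s0
s0 --a--> s3
s3 --a--> s6
s6 --a--> s4
s4 --a--> s4
s4 --b--> s4
s4 --b--> s4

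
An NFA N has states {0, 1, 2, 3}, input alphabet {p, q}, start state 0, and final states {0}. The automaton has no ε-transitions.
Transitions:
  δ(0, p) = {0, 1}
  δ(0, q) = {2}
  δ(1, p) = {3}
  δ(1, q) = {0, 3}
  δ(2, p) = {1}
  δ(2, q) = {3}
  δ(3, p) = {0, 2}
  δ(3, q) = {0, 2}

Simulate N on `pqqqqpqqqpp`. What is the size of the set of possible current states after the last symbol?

3

Start: {0}
read p: {0, 1}
read q: {0, 2, 3}
read q: {0, 2, 3}
read q: {0, 2, 3}
read q: {0, 2, 3}
read p: {0, 1, 2}
read q: {0, 2, 3}
read q: {0, 2, 3}
read q: {0, 2, 3}
read p: {0, 1, 2}
read p: {0, 1, 3}
Final reachable set {0, 1, 3} has 3 states.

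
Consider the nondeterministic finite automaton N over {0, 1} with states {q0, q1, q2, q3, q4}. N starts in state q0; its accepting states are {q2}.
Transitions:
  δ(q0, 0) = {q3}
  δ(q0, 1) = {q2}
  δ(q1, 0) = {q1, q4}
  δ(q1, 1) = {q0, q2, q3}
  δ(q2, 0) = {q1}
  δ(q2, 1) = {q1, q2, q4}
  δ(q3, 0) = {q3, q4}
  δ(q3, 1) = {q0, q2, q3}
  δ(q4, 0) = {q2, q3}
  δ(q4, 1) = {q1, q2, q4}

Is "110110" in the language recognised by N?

accepted

Start: {q0}
read 1: {q2}
read 1: {q1, q2, q4}
read 0: {q1, q2, q3, q4}
read 1: {q0, q1, q2, q3, q4}
read 1: {q0, q1, q2, q3, q4}
read 0: {q1, q2, q3, q4}
Reachable ∩ accepting = {q2} — nonempty.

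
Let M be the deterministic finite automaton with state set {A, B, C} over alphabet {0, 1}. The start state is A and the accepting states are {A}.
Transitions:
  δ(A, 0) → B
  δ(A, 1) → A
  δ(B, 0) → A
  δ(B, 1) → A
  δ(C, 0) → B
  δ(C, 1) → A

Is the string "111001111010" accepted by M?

rejected

A --1--> A
A --1--> A
A --1--> A
A --0--> B
B --0--> A
A --1--> A
A --1--> A
A --1--> A
A --1--> A
A --0--> B
B --1--> A
A --0--> B
End in state B, which is not an accepting state.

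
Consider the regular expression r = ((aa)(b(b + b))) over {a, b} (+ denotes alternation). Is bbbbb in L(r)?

no

No split of bbbbb into u·v has (aa) matching u and (b(b+b)) matching v.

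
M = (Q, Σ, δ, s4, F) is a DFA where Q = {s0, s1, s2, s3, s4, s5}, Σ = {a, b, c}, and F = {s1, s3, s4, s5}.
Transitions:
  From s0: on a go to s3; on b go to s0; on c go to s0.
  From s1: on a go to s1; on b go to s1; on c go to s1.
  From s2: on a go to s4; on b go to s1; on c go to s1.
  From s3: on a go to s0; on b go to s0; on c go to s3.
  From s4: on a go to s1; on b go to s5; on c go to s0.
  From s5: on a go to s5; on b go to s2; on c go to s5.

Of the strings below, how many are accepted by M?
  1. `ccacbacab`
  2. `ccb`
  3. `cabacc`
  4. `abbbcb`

`ccacbacab`: rejected
`ccb`: rejected
`cabacc`: accepted
`abbbcb`: accepted

2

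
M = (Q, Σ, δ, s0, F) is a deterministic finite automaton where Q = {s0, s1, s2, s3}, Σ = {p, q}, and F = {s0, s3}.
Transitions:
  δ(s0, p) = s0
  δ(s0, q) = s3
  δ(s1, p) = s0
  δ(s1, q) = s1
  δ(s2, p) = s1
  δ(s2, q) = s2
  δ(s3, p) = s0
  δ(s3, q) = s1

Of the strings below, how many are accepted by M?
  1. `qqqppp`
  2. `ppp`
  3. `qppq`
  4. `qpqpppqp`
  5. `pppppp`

`qqqppp`: accepted
`ppp`: accepted
`qppq`: accepted
`qpqpppqp`: accepted
`pppppp`: accepted

5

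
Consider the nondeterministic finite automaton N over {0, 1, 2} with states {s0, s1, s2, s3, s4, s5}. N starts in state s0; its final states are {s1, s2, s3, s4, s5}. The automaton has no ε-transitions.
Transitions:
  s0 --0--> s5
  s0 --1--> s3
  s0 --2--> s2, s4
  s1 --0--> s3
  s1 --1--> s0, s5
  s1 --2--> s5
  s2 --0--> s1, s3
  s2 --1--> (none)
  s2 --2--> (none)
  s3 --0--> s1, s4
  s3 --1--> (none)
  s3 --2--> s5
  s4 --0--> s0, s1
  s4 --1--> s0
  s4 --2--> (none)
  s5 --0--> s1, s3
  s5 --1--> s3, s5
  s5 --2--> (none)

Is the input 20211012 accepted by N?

accepted

Start: {s0}
read 2: {s2, s4}
read 0: {s0, s1, s3}
read 2: {s2, s4, s5}
read 1: {s0, s3, s5}
read 1: {s3, s5}
read 0: {s1, s3, s4}
read 1: {s0, s5}
read 2: {s2, s4}
Reachable ∩ accepting = {s2, s4} — nonempty.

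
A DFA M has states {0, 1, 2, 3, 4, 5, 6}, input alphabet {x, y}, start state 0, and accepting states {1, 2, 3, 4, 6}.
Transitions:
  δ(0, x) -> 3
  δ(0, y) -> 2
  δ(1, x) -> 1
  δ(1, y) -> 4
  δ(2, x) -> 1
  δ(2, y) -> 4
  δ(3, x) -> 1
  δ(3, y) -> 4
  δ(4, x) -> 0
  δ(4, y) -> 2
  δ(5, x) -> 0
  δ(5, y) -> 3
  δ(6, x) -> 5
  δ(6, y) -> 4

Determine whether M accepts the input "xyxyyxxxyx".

0 --x--> 3
3 --y--> 4
4 --x--> 0
0 --y--> 2
2 --y--> 4
4 --x--> 0
0 --x--> 3
3 --x--> 1
1 --y--> 4
4 --x--> 0
End in state 0, which is not an accepting state.

rejected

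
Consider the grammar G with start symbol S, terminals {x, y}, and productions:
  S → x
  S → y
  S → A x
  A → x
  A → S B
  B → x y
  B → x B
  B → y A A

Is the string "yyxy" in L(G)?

no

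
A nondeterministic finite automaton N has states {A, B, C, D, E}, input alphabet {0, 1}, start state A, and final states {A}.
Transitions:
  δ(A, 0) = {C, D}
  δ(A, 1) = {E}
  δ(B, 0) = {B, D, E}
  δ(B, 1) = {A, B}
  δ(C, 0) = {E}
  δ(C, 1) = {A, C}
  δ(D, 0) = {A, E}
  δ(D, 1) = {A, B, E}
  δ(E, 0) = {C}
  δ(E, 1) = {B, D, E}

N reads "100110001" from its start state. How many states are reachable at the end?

5

Start: {A}
read 1: {E}
read 0: {C}
read 0: {E}
read 1: {B, D, E}
read 1: {A, B, D, E}
read 0: {A, B, C, D, E}
read 0: {A, B, C, D, E}
read 0: {A, B, C, D, E}
read 1: {A, B, C, D, E}
Final reachable set {A, B, C, D, E} has 5 states.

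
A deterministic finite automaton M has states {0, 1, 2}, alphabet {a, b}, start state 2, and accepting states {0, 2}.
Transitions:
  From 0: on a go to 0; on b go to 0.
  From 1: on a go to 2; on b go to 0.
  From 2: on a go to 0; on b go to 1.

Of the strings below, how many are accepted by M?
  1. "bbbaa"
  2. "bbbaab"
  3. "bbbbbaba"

"bbbaa": accepted
"bbbaab": accepted
"bbbbbaba": accepted

3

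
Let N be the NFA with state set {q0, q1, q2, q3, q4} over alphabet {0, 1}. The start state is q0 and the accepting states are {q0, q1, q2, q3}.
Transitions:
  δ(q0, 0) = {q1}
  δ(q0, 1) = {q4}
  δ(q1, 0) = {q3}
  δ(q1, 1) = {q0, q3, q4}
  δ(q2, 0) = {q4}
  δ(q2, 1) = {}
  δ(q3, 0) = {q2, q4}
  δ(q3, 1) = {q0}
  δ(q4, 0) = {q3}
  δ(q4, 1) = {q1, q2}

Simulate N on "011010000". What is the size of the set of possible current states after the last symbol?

3

Start: {q0}
read 0: {q1}
read 1: {q0, q3, q4}
read 1: {q0, q1, q2, q4}
read 0: {q1, q3, q4}
read 1: {q0, q1, q2, q3, q4}
read 0: {q1, q2, q3, q4}
read 0: {q2, q3, q4}
read 0: {q2, q3, q4}
read 0: {q2, q3, q4}
Final reachable set {q2, q3, q4} has 3 states.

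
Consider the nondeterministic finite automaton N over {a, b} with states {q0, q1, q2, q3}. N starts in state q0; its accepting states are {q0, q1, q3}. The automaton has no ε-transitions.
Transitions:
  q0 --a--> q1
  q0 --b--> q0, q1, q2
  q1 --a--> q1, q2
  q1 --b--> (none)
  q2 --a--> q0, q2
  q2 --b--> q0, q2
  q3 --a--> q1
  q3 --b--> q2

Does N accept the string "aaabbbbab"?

Start: {q0}
read a: {q1}
read a: {q1, q2}
read a: {q0, q1, q2}
read b: {q0, q1, q2}
read b: {q0, q1, q2}
read b: {q0, q1, q2}
read b: {q0, q1, q2}
read a: {q0, q1, q2}
read b: {q0, q1, q2}
Reachable ∩ accepting = {q0, q1} — nonempty.

accepted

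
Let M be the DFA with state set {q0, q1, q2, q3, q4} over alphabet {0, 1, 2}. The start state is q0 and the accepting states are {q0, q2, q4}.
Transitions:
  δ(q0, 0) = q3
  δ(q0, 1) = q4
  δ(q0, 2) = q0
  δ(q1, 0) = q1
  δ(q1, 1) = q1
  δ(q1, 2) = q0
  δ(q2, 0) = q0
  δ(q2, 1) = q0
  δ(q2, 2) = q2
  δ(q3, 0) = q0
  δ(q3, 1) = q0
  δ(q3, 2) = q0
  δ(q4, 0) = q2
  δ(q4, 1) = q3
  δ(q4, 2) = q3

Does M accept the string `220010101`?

q0 --2--> q0
q0 --2--> q0
q0 --0--> q3
q3 --0--> q0
q0 --1--> q4
q4 --0--> q2
q2 --1--> q0
q0 --0--> q3
q3 --1--> q0
End in state q0, which is an accepting state.

accepted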